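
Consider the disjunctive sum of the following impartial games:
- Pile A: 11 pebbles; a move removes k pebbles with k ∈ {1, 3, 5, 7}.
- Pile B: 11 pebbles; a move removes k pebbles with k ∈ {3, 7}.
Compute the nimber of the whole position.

1

Grundy values for pile A (subtraction set {1, 3, 5, 7}):
g(0) = mex{} = 0
g(1) = mex{0} = 1
g(2) = mex{1} = 0
g(3) = mex{0} = 1
g(4) = mex{1} = 0
g(5) = mex{0} = 1
g(6) = mex{1} = 0
g(7) = mex{0} = 1
g(8) = mex{1} = 0
g(9) = mex{0} = 1
g(10) = mex{1} = 0
g(11) = mex{0} = 1
So g(11) = 1.
Grundy values for pile B (subtraction set {3, 7}):
k:     0  1  2  3  4  5  6  7  8  9 10 11
g(k):  0  0  0  1  1  1  0  2  2  1  0  0
So g(11) = 0.
By the Sprague-Grundy theorem, the Grundy value of a sum of independent games is the XOR of the component values.
Combined value = 1 XOR 0 = 1.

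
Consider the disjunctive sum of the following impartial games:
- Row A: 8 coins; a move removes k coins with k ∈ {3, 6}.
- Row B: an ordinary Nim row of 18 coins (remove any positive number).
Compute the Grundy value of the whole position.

16

Grundy values for row A (subtraction set {3, 6}):
g(0) = mex{} = 0
g(1) = mex{} = 0
g(2) = mex{} = 0
g(3) = mex{0} = 1
g(4) = mex{0} = 1
g(5) = mex{0} = 1
g(6) = mex{0,1} = 2
g(7) = mex{0,1} = 2
g(8) = mex{0,1} = 2
So g(8) = 2.
Row B is a plain Nim row of size 18, so its Grundy value is 18.
The value of a disjunctive sum is the nim-sum of the parts.
Combined value = 2 XOR 18 = 16.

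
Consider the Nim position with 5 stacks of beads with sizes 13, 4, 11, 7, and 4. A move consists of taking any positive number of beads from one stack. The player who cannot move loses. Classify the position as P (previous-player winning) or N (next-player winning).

In binary:
  1101  (13)
  0100  (4)
  1011  (11)
  0111  (7)
  0100  (4)
  ----
  0001  (1)
The nim-sum is 1 ≠ 0, so this is an N-position: the player to move can win.

N-position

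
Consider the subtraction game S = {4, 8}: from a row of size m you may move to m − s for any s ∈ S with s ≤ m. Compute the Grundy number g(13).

0

Grundy values for subtraction set {4, 8}:
k:     0  1  2  3  4  5  6  7  8  9 10 11 12 13
g(k):  0  0  0  0  1  1  1  1  2  2  2  2  0  0
So g(13) = 0.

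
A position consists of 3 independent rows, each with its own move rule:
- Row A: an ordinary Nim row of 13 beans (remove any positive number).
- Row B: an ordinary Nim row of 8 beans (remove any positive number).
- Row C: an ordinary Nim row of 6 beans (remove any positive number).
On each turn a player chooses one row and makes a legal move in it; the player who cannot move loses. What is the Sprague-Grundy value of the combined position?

Row A is a plain Nim row of size 13, so its Grundy value is 13.
Row B is a plain Nim row of size 8, so its Grundy value is 8.
Row C is a plain Nim row of size 6, so its Grundy value is 6.
The value of a disjunctive sum is the nim-sum of the parts.
Combined value = 13 ⊕ 8 ⊕ 6 = 3.

3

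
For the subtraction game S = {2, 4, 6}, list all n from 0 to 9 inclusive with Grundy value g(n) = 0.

0, 1, 8, 9

Compute g(0), g(1), … for moves {2, 4, 6}:
g(0) = mex{} = 0
g(1) = mex{} = 0
g(2) = mex{0} = 1
g(3) = mex{0} = 1
g(4) = mex{0,1} = 2
g(5) = mex{0,1} = 2
g(6) = mex{0,1,2} = 3
g(7) = mex{0,1,2} = 3
g(8) = mex{1,2,3} = 0
g(9) = mex{1,2,3} = 0
The P-positions (g = 0) in 0..9 are 0, 1, 8, 9.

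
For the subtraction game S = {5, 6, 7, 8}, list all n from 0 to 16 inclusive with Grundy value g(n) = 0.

Build the Grundy sequence with g(k) = mex{g(k−s) : s ∈ {5, 6, 7, 8}, s ≤ k}:
k:     0  1  2  3  4  5  6  7  8  9 10 11 12 13 14 15 16
g(k):  0  0  0  0  0  1  1  1  1  1  2  2  2  0  0  0  0
The P-positions (g = 0) in 0..16 are 0, 1, 2, 3, 4, 13, 14, 15, 16.

0, 1, 2, 3, 4, 13, 14, 15, 16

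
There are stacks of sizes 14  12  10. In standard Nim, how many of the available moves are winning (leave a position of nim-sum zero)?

Nim-sum: 14 ^ 12 ^ 10 = 8.
The overall nim-sum is X = 8. A stack of size p has a winning move iff p XOR X < p (reduce it to p XOR X).
  14: 14 XOR 8 = 6 < 14 — winning move (to 6).
  12: 12 XOR 8 = 4 < 12 — winning move (to 4).
  10: 10 XOR 8 = 2 < 10 — winning move (to 2).
That gives 3 winning moves.

3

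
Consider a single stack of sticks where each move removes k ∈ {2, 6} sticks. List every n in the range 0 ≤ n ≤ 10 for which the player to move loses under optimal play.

0, 1, 4, 5, 8, 9

Build the Grundy sequence with g(k) = mex{g(k−s) : s ∈ {2, 6}, s ≤ k}:
k:     0  1  2  3  4  5  6  7  8  9 10
g(k):  0  0  1  1  0  0  1  1  0  0  1
The P-positions (g = 0) in 0..10 are 0, 1, 4, 5, 8, 9.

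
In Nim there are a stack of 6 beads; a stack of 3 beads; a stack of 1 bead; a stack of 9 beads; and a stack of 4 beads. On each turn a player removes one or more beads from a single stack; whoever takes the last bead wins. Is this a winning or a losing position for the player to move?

Compute the nim-sum pairwise:
6 XOR 3 = 5
5 XOR 1 = 4
4 XOR 9 = 13
13 XOR 4 = 9
The nim-sum is 9 ≠ 0, so this is an N-position: the player to move can win.

Winning position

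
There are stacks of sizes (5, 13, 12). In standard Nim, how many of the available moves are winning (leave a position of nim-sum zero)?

Compute the nim-sum pairwise:
5 ^ 13 = 8
8 ^ 12 = 4
The overall nim-sum is X = 4. A stack of size p has a winning move iff p XOR X < p (reduce it to p XOR X).
  5: 5 XOR 4 = 1 < 5 — winning move (to 1).
  13: 13 XOR 4 = 9 < 13 — winning move (to 9).
  12: 12 XOR 4 = 8 < 12 — winning move (to 8).
That gives 3 winning moves.

3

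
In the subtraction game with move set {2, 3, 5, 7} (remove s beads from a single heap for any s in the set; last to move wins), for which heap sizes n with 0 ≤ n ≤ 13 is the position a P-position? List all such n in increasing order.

0, 1, 9, 10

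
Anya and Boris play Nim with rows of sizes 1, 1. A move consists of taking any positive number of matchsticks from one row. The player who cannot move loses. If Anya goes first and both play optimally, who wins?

Boris wins

Compute the nim-sum pairwise:
1 XOR 1 = 0
The nim-sum is 0, so this is a P-position: the player to move is in a losing position under optimal play; Anya is about to move from it and so loses — Boris wins.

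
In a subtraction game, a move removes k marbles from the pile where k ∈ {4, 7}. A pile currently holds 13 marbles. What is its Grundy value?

0

Compute g(0), g(1), … for moves {4, 7}:
k:     0  1  2  3  4  5  6  7  8  9 10 11 12 13
g(k):  0  0  0  0  1  1  1  1  2  2  2  0  0  0
So g(13) = 0.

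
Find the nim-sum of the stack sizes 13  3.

14

Bitwise XOR of the heap sizes:
  1101  (13)
  0011  (3)
  ----
  1110  (14)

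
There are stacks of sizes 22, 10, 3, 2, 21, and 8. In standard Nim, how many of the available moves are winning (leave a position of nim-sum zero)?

0

Compute the nim-sum pairwise:
22 ⊕ 10 = 28
28 ⊕ 3 = 31
31 ⊕ 2 = 29
29 ⊕ 21 = 8
8 ⊕ 8 = 0
The nim-sum is already 0, so every move leaves a nonzero nim-sum — there are no winning moves.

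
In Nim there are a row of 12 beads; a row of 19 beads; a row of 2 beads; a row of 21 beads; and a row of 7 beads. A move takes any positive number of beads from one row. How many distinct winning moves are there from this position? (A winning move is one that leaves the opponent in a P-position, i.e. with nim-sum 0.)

1

Compute the nim-sum pairwise:
12 ⊕ 19 = 31
31 ⊕ 2 = 29
29 ⊕ 21 = 8
8 ⊕ 7 = 15
The overall nim-sum is X = 15. A row of size p has a winning move iff p XOR X < p (reduce it to p XOR X).
  12: 12 XOR 15 = 3 < 12 — winning move (to 3).
  19: 19 XOR 15 = 28 ≥ 19 — no move.
  2: 2 XOR 15 = 13 ≥ 2 — no move.
  21: 21 XOR 15 = 26 ≥ 21 — no move.
  7: 7 XOR 15 = 8 ≥ 7 — no move.
That gives 1 winning move.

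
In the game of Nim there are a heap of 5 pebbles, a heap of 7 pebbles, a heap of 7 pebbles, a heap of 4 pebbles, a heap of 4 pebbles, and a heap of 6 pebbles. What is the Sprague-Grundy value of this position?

Nim-sum: 5 ⊕ 7 ⊕ 7 ⊕ 4 ⊕ 4 ⊕ 6 = 3.

3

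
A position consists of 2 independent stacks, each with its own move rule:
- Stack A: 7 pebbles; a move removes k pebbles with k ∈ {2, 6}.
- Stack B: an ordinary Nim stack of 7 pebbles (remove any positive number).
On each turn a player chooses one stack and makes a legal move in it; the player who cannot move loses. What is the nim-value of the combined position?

Grundy values for stack A (subtraction set {2, 6}):
g(0) = mex{} = 0
g(1) = mex{} = 0
g(2) = mex{0} = 1
g(3) = mex{0} = 1
g(4) = mex{1} = 0
g(5) = mex{1} = 0
g(6) = mex{0} = 1
g(7) = mex{0} = 1
So g(7) = 1.
Stack B is a plain Nim stack of size 7, so its Grundy value is 7.
The value of a disjunctive sum is the nim-sum of the parts.
Combined value = 1 ⊕ 7 = 6.

6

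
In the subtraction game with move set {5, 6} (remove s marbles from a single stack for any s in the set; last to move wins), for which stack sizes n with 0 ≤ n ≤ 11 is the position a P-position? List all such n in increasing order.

0, 1, 2, 3, 4, 11

Grundy values for subtraction set {5, 6}:
g(0) = mex{} = 0
g(1) = mex{} = 0
g(2) = mex{} = 0
g(3) = mex{} = 0
g(4) = mex{} = 0
g(5) = mex{0} = 1
g(6) = mex{0} = 1
g(7) = mex{0} = 1
g(8) = mex{0} = 1
g(9) = mex{0} = 1
g(10) = mex{0,1} = 2
g(11) = mex{1} = 0
The P-positions (g = 0) in 0..11 are 0, 1, 2, 3, 4, 11.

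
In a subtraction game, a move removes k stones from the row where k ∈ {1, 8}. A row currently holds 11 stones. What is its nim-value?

0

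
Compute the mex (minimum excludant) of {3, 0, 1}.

2

The values 0, 1 are all present; 2 is the first non-negative integer missing from the set.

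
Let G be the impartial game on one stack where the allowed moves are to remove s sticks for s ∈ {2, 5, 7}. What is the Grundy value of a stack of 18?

2

Grundy values for subtraction set {2, 5, 7}:
k:     0  1  2  3  4  5  6  7  8  9 10 11 12 13 14 15 16 17 18
g(k):  0  0  1  1  0  2  1  3  2  2  0  3  1  0  0  1  1  2  2
So g(18) = 2.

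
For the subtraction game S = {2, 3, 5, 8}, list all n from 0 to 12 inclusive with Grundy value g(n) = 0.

0, 1, 7, 11

Grundy values for subtraction set {2, 3, 5, 8}:
g(0) = mex{} = 0
g(1) = mex{} = 0
g(2) = mex{0} = 1
g(3) = mex{0} = 1
g(4) = mex{0,1} = 2
g(5) = mex{0,1} = 2
g(6) = mex{0,1,2} = 3
g(7) = mex{1,2} = 0
g(8) = mex{0,1,2,3} = 4
g(9) = mex{0,2,3} = 1
g(10) = mex{0,1,2,4} = 3
g(11) = mex{1,3,4} = 0
g(12) = mex{0,1,2,3} = 4
The P-positions (g = 0) in 0..12 are 0, 1, 7, 11.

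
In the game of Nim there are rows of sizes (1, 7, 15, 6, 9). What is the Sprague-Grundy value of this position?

6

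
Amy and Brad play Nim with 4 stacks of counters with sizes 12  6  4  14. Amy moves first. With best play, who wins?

Nim-sum: 12 XOR 6 XOR 4 XOR 14 = 0.
The nim-sum is 0, so this is a P-position: the player to move is in a losing position under optimal play; Amy is about to move from it and so loses — Brad wins.

Brad wins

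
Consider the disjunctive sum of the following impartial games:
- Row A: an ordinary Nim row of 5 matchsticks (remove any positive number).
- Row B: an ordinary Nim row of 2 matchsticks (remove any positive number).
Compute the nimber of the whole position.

7

Row A is a plain Nim row of size 5, so its Grundy value is 5.
Row B is a plain Nim row of size 2, so its Grundy value is 2.
By the Sprague-Grundy theorem, the Grundy value of a sum of independent games is the XOR of the component values.
Combined value = 5 XOR 2 = 7.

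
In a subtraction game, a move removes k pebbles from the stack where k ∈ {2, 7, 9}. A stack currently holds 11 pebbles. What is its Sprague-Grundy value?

3

Grundy values for subtraction set {2, 7, 9}:
g(0) = mex{} = 0
g(1) = mex{} = 0
g(2) = mex{0} = 1
g(3) = mex{0} = 1
g(4) = mex{1} = 0
g(5) = mex{1} = 0
g(6) = mex{0} = 1
g(7) = mex{0} = 1
g(8) = mex{0,1} = 2
g(9) = mex{0,1} = 2
g(10) = mex{0,1,2} = 3
g(11) = mex{0,1,2} = 3
So g(11) = 3.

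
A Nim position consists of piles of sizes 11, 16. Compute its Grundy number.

27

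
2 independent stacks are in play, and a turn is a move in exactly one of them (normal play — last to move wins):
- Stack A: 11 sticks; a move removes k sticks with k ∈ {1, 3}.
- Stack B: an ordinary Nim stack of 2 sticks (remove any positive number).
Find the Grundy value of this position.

Build the Grundy sequence for stack A with g(k) = mex{g(k−s) : s ∈ {1, 3}, s ≤ k}:
k:     0  1  2  3  4  5  6  7  8  9 10 11
g(k):  0  1  0  1  0  1  0  1  0  1  0  1
So g(11) = 1.
Stack B is a plain Nim stack of size 2, so its Grundy value is 2.
By the Sprague-Grundy theorem, the Grundy value of a sum of independent games is the XOR of the component values.
Combined value = 1 ⊕ 2 = 3.

3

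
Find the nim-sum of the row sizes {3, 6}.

5

Nim-sum: 3 ⊕ 6 = 5.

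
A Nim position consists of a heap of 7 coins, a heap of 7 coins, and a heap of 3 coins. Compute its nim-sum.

3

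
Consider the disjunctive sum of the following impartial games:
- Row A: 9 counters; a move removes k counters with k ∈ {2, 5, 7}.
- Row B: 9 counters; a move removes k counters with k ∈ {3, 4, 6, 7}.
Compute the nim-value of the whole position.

1

For row A, compute g(0), g(1), … with moves {2, 5, 7}:
k:     0  1  2  3  4  5  6  7  8  9
g(k):  0  0  1  1  0  2  1  3  2  2
So g(9) = 2.
For row B, compute g(0), g(1), … with moves {3, 4, 6, 7}:
k:     0  1  2  3  4  5  6  7  8  9
g(k):  0  0  0  1  1  1  2  2  2  3
So g(9) = 3.
The value of a disjunctive sum is the nim-sum of the parts.
Combined value = 2 ⊕ 3 = 1.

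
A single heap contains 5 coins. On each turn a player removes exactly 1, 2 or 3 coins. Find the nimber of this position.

Grundy values for subtraction set {1, 2, 3}:
g(0) = mex{} = 0
g(1) = mex{0} = 1
g(2) = mex{0,1} = 2
g(3) = mex{0,1,2} = 3
g(4) = mex{1,2,3} = 0
g(5) = mex{0,2,3} = 1
So g(5) = 1.

1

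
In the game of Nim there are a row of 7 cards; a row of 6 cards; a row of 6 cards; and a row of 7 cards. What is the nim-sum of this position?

0

In binary:
  111  (7)
  110  (6)
  110  (6)
  111  (7)
  ---
  000  (0)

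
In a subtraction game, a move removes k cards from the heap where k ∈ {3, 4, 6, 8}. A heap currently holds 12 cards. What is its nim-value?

0

Compute g(0), g(1), … for moves {3, 4, 6, 8}:
g(0) = mex{} = 0
g(1) = mex{} = 0
g(2) = mex{} = 0
g(3) = mex{0} = 1
g(4) = mex{0} = 1
g(5) = mex{0} = 1
g(6) = mex{0,1} = 2
g(7) = mex{0,1} = 2
g(8) = mex{0,1} = 2
g(9) = mex{0,1,2} = 3
g(10) = mex{0,1,2} = 3
g(11) = mex{1,2} = 0
g(12) = mex{1,2,3} = 0
So g(12) = 0.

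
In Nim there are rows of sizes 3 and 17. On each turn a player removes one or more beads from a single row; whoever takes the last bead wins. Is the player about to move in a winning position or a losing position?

Winning position

Nim-sum: 3 XOR 17 = 18.
The nim-sum is 18 ≠ 0, so this is an N-position: the player to move can win.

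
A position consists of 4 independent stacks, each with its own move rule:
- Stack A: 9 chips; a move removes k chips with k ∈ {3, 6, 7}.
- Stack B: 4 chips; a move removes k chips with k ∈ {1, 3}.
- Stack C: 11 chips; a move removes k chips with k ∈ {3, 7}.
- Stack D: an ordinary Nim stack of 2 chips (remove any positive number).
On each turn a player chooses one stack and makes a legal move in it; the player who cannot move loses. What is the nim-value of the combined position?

For stack A, compute g(0), g(1), … with moves {3, 6, 7}:
k:     0  1  2  3  4  5  6  7  8  9
g(k):  0  0  0  1  1  1  2  2  2  3
So g(9) = 3.
Build the Grundy sequence for stack B with g(k) = mex{g(k−s) : s ∈ {1, 3}, s ≤ k}:
g(0) = mex{} = 0
g(1) = mex{0} = 1
g(2) = mex{1} = 0
g(3) = mex{0} = 1
g(4) = mex{1} = 0
So g(4) = 0.
Grundy values for stack C (subtraction set {3, 7}):
k:     0  1  2  3  4  5  6  7  8  9 10 11
g(k):  0  0  0  1  1  1  0  2  2  1  0  0
So g(11) = 0.
Stack D is a plain Nim stack of size 2, so its Grundy value is 2.
The value of a disjunctive sum is the nim-sum of the parts.
Combined value = 3 XOR 0 XOR 0 XOR 2 = 1.

1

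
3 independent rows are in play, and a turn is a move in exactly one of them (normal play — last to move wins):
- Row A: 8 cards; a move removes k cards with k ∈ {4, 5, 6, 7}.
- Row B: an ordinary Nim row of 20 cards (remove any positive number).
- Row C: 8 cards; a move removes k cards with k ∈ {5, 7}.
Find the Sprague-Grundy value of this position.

Grundy values for row A (subtraction set {4, 5, 6, 7}):
k:     0  1  2  3  4  5  6  7  8
g(k):  0  0  0  0  1  1  1  1  2
So g(8) = 2.
Row B is a plain Nim row of size 20, so its Grundy value is 20.
Build the Grundy sequence for row C with g(k) = mex{g(k−s) : s ∈ {5, 7}, s ≤ k}:
g(0) = mex{} = 0
g(1) = mex{} = 0
g(2) = mex{} = 0
g(3) = mex{} = 0
g(4) = mex{} = 0
g(5) = mex{0} = 1
g(6) = mex{0} = 1
g(7) = mex{0} = 1
g(8) = mex{0} = 1
So g(8) = 1.
By the Sprague-Grundy theorem, the Grundy value of a sum of independent games is the XOR of the component values.
Combined value = 2 XOR 20 XOR 1 = 23.

23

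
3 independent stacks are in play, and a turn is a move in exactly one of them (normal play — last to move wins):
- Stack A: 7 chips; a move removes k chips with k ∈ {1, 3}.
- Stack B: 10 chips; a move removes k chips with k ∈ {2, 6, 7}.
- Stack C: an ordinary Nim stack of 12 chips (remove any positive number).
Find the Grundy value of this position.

Grundy values for stack A (subtraction set {1, 3}):
g(0) = mex{} = 0
g(1) = mex{0} = 1
g(2) = mex{1} = 0
g(3) = mex{0} = 1
g(4) = mex{1} = 0
g(5) = mex{0} = 1
g(6) = mex{1} = 0
g(7) = mex{0} = 1
So g(7) = 1.
For stack B, compute g(0), g(1), … with moves {2, 6, 7}:
g(0) = mex{} = 0
g(1) = mex{} = 0
g(2) = mex{0} = 1
g(3) = mex{0} = 1
g(4) = mex{1} = 0
g(5) = mex{1} = 0
g(6) = mex{0} = 1
g(7) = mex{0} = 1
g(8) = mex{0,1} = 2
g(9) = mex{1} = 0
g(10) = mex{0,1,2} = 3
So g(10) = 3.
Stack C is a plain Nim stack of size 12, so its Grundy value is 12.
The value of a disjunctive sum is the nim-sum of the parts.
Combined value = 1 XOR 3 XOR 12 = 14.

14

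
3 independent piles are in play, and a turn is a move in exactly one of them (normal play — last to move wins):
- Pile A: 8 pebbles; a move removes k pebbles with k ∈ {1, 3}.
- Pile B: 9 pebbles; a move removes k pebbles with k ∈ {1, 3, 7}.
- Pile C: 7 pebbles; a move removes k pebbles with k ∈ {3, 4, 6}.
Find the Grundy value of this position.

Build the Grundy sequence for pile A with g(k) = mex{g(k−s) : s ∈ {1, 3}, s ≤ k}:
g(0) = mex{} = 0
g(1) = mex{0} = 1
g(2) = mex{1} = 0
g(3) = mex{0} = 1
g(4) = mex{1} = 0
g(5) = mex{0} = 1
g(6) = mex{1} = 0
g(7) = mex{0} = 1
g(8) = mex{1} = 0
So g(8) = 0.
Build the Grundy sequence for pile B with g(k) = mex{g(k−s) : s ∈ {1, 3, 7}, s ≤ k}:
k:     0  1  2  3  4  5  6  7  8  9
g(k):  0  1  0  1  0  1  0  1  0  1
So g(9) = 1.
For pile C, compute g(0), g(1), … with moves {3, 4, 6}:
g(0) = mex{} = 0
g(1) = mex{} = 0
g(2) = mex{} = 0
g(3) = mex{0} = 1
g(4) = mex{0} = 1
g(5) = mex{0} = 1
g(6) = mex{0,1} = 2
g(7) = mex{0,1} = 2
So g(7) = 2.
By the Sprague-Grundy theorem, the Grundy value of a sum of independent games is the XOR of the component values.
Combined value = 0 ⊕ 1 ⊕ 2 = 3.

3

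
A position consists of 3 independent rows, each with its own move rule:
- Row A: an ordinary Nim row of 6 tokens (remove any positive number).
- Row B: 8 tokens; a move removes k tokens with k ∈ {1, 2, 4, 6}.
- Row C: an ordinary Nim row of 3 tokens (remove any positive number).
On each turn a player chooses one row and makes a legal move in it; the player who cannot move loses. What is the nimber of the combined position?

Row A is a plain Nim row of size 6, so its Grundy value is 6.
For row B, compute g(0), g(1), … with moves {1, 2, 4, 6}:
k:     0  1  2  3  4  5  6  7  8
g(k):  0  1  2  0  1  2  3  4  0
So g(8) = 0.
Row C is a plain Nim row of size 3, so its Grundy value is 3.
The value of a disjunctive sum is the nim-sum of the parts.
Combined value = 6 ⊕ 0 ⊕ 3 = 5.

5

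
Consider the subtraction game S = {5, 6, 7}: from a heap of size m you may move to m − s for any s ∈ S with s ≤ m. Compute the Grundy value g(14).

0

Build the Grundy sequence with g(k) = mex{g(k−s) : s ∈ {5, 6, 7}, s ≤ k}:
g(0) = mex{} = 0
g(1) = mex{} = 0
g(2) = mex{} = 0
g(3) = mex{} = 0
g(4) = mex{} = 0
g(5) = mex{0} = 1
g(6) = mex{0} = 1
g(7) = mex{0} = 1
g(8) = mex{0} = 1
g(9) = mex{0} = 1
g(10) = mex{0,1} = 2
g(11) = mex{0,1} = 2
g(12) = mex{1} = 0
g(13) = mex{1} = 0
g(14) = mex{1} = 0
So g(14) = 0.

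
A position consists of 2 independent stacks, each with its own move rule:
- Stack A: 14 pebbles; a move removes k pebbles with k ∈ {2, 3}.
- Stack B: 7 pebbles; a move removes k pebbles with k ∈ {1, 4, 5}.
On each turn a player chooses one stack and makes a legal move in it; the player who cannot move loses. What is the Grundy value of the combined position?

1

Build the Grundy sequence for stack A with g(k) = mex{g(k−s) : s ∈ {2, 3}, s ≤ k}:
k:     0  1  2  3  4  5  6  7  8  9 10 11 12 13 14
g(k):  0  0  1  1  2  0  0  1  1  2  0  0  1  1  2
So g(14) = 2.
For stack B, compute g(0), g(1), … with moves {1, 4, 5}:
g(0) = mex{} = 0
g(1) = mex{0} = 1
g(2) = mex{1} = 0
g(3) = mex{0} = 1
g(4) = mex{0,1} = 2
g(5) = mex{0,1,2} = 3
g(6) = mex{0,1,3} = 2
g(7) = mex{0,1,2} = 3
So g(7) = 3.
The value of a disjunctive sum is the nim-sum of the parts.
Combined value = 2 XOR 3 = 1.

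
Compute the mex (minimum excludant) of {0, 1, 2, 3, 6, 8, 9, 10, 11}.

4

The values 0, 1, 2, 3 are all present; 4 is the first non-negative integer missing from the set.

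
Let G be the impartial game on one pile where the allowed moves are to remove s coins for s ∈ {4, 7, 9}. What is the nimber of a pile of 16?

0

Build the Grundy sequence with g(k) = mex{g(k−s) : s ∈ {4, 7, 9}, s ≤ k}:
k:     0  1  2  3  4  5  6  7  8  9 10 11 12 13 14 15 16
g(k):  0  0  0  0  1  1  1  1  2  2  2  2  3  0  0  0  0
So g(16) = 0.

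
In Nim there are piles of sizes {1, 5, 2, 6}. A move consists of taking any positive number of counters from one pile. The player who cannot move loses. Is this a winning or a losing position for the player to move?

Losing position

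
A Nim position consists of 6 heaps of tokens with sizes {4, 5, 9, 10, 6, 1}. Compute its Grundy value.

5

Nim-sum: 4 XOR 5 XOR 9 XOR 10 XOR 6 XOR 1 = 5.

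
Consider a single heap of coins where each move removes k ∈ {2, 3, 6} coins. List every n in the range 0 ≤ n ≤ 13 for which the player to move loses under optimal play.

Build the Grundy sequence with g(k) = mex{g(k−s) : s ∈ {2, 3, 6}, s ≤ k}:
k:     0  1  2  3  4  5  6  7  8  9 10 11 12 13
g(k):  0  0  1  1  2  0  3  1  2  0  0  1  1  2
The P-positions (g = 0) in 0..13 are 0, 1, 5, 9, 10.

0, 1, 5, 9, 10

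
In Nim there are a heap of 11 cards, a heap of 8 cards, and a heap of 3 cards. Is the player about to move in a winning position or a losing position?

Losing position

Bitwise XOR of the heap sizes:
  1011  (11)
  1000  (8)
  0011  (3)
  ----
  0000  (0)
The nim-sum is 0, so this is a P-position: the player to move is in a losing position under optimal play.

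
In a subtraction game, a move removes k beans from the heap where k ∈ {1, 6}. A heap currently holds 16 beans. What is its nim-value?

Grundy values for subtraction set {1, 6}:
k:     0  1  2  3  4  5  6  7  8  9 10 11 12 13 14 15 16
g(k):  0  1  0  1  0  1  2  0  1  0  1  0  1  2  0  1  0
So g(16) = 0.

0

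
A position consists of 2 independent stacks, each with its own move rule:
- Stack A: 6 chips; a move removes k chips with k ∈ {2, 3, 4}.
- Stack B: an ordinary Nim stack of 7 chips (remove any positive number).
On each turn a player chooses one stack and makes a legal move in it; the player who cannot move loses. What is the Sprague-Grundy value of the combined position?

7

Build the Grundy sequence for stack A with g(k) = mex{g(k−s) : s ∈ {2, 3, 4}, s ≤ k}:
k:     0  1  2  3  4  5  6
g(k):  0  0  1  1  2  2  0
So g(6) = 0.
Stack B is a plain Nim stack of size 7, so its Grundy value is 7.
By the Sprague-Grundy theorem, the Grundy value of a sum of independent games is the XOR of the component values.
Combined value = 0 ⊕ 7 = 7.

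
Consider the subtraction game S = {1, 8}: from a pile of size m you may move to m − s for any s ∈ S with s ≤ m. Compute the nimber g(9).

Build the Grundy sequence with g(k) = mex{g(k−s) : s ∈ {1, 8}, s ≤ k}:
k:     0  1  2  3  4  5  6  7  8  9
g(k):  0  1  0  1  0  1  0  1  2  0
So g(9) = 0.

0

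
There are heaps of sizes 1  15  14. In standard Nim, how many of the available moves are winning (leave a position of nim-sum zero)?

0

Compute the nim-sum pairwise:
1 ⊕ 15 = 14
14 ⊕ 14 = 0
The nim-sum is already 0, so every move leaves a nonzero nim-sum — there are no winning moves.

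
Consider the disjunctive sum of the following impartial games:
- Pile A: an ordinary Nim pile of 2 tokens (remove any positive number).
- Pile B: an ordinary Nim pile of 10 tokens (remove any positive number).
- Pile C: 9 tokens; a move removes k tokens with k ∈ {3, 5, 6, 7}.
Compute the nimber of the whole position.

11

Pile A is a plain Nim pile of size 2, so its Grundy value is 2.
Pile B is a plain Nim pile of size 10, so its Grundy value is 10.
For pile C, compute g(0), g(1), … with moves {3, 5, 6, 7}:
g(0) = mex{} = 0
g(1) = mex{} = 0
g(2) = mex{} = 0
g(3) = mex{0} = 1
g(4) = mex{0} = 1
g(5) = mex{0} = 1
g(6) = mex{0,1} = 2
g(7) = mex{0,1} = 2
g(8) = mex{0,1} = 2
g(9) = mex{0,1,2} = 3
So g(9) = 3.
By the Sprague-Grundy theorem, the Grundy value of a sum of independent games is the XOR of the component values.
Combined value = 2 ⊕ 10 ⊕ 3 = 11.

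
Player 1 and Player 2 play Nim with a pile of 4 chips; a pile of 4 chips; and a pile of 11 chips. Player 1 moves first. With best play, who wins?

Player 1 wins

Compute the nim-sum pairwise:
4 ⊕ 4 = 0
0 ⊕ 11 = 11
The nim-sum is 11 ≠ 0, so this is an N-position: the player to move can win; Player 1 has a winning move.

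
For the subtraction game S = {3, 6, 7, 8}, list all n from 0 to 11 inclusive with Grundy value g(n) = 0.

Compute g(0), g(1), … for moves {3, 6, 7, 8}:
k:     0  1  2  3  4  5  6  7  8  9 10 11
g(k):  0  0  0  1  1  1  2  2  2  3  3  0
The P-positions (g = 0) in 0..11 are 0, 1, 2, 11.

0, 1, 2, 11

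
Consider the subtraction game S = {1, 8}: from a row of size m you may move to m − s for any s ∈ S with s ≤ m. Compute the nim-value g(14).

1

Build the Grundy sequence with g(k) = mex{g(k−s) : s ∈ {1, 8}, s ≤ k}:
g(0) = mex{} = 0
g(1) = mex{0} = 1
g(2) = mex{1} = 0
g(3) = mex{0} = 1
g(4) = mex{1} = 0
g(5) = mex{0} = 1
g(6) = mex{1} = 0
g(7) = mex{0} = 1
g(8) = mex{0,1} = 2
g(9) = mex{1,2} = 0
g(10) = mex{0} = 1
g(11) = mex{1} = 0
g(12) = mex{0} = 1
g(13) = mex{1} = 0
g(14) = mex{0} = 1
So g(14) = 1.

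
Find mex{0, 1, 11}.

2

The values 0, 1 are all present; 2 is the first non-negative integer missing from the set.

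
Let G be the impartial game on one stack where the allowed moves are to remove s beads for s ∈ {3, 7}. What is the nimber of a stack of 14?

1

Compute g(0), g(1), … for moves {3, 7}:
k:     0  1  2  3  4  5  6  7  8  9 10 11 12 13 14
g(k):  0  0  0  1  1  1  0  2  2  1  0  0  0  1  1
So g(14) = 1.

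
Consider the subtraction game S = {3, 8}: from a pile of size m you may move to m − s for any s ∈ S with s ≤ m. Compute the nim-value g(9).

Compute g(0), g(1), … for moves {3, 8}:
k:     0  1  2  3  4  5  6  7  8  9
g(k):  0  0  0  1  1  1  0  0  2  1
So g(9) = 1.

1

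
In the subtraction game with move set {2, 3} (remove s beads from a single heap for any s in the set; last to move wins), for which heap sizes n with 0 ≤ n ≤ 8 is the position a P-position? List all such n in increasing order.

0, 1, 5, 6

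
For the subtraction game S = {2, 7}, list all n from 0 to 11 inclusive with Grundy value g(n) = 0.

Compute g(0), g(1), … for moves {2, 7}:
g(0) = mex{} = 0
g(1) = mex{} = 0
g(2) = mex{0} = 1
g(3) = mex{0} = 1
g(4) = mex{1} = 0
g(5) = mex{1} = 0
g(6) = mex{0} = 1
g(7) = mex{0} = 1
g(8) = mex{0,1} = 2
g(9) = mex{1} = 0
g(10) = mex{1,2} = 0
g(11) = mex{0} = 1
The P-positions (g = 0) in 0..11 are 0, 1, 4, 5, 9, 10.

0, 1, 4, 5, 9, 10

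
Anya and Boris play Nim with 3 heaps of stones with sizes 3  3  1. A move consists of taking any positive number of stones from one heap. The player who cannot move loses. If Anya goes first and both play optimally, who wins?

Anya wins

Write each in binary and XOR column by column:
  11  (3)
  11  (3)
  01  (1)
  --
  01  (1)
The nim-sum is 1 ≠ 0, so this is an N-position: the player to move can win; Anya has a winning move.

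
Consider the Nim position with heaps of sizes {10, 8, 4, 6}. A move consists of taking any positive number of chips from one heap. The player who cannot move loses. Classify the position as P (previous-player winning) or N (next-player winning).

Bitwise XOR of the heap sizes:
  1010  (10)
  1000  (8)
  0100  (4)
  0110  (6)
  ----
  0000  (0)
The nim-sum is 0, so this is a P-position: the player to move is in a losing position under optimal play.

P-position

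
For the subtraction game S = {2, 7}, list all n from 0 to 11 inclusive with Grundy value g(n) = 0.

0, 1, 4, 5, 9, 10

Grundy values for subtraction set {2, 7}:
k:     0  1  2  3  4  5  6  7  8  9 10 11
g(k):  0  0  1  1  0  0  1  1  2  0  0  1
The P-positions (g = 0) in 0..11 are 0, 1, 4, 5, 9, 10.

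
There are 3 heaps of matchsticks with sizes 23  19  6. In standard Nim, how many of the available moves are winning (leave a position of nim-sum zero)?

Nim-sum: 23 ⊕ 19 ⊕ 6 = 2.
The overall nim-sum is X = 2. A heap of size p has a winning move iff p XOR X < p (reduce it to p XOR X).
  23: 23 XOR 2 = 21 < 23 — winning move (to 21).
  19: 19 XOR 2 = 17 < 19 — winning move (to 17).
  6: 6 XOR 2 = 4 < 6 — winning move (to 4).
That gives 3 winning moves.

3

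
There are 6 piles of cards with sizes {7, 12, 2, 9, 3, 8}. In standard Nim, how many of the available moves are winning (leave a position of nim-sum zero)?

3

Compute the nim-sum pairwise:
7 XOR 12 = 11
11 XOR 2 = 9
9 XOR 9 = 0
0 XOR 3 = 3
3 XOR 8 = 11
The overall nim-sum is X = 11. A pile of size p has a winning move iff p XOR X < p (reduce it to p XOR X).
  7: 7 XOR 11 = 12 ≥ 7 — no move.
  12: 12 XOR 11 = 7 < 12 — winning move (to 7).
  2: 2 XOR 11 = 9 ≥ 2 — no move.
  9: 9 XOR 11 = 2 < 9 — winning move (to 2).
  3: 3 XOR 11 = 8 ≥ 3 — no move.
  8: 8 XOR 11 = 3 < 8 — winning move (to 3).
That gives 3 winning moves.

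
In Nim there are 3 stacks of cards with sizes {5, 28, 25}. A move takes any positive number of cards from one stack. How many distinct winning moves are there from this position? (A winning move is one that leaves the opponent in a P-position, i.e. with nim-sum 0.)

Write each in binary and XOR column by column:
  00101  (5)
  11100  (28)
  11001  (25)
  -----
  00000  (0)
The nim-sum is already 0, so every move leaves a nonzero nim-sum — there are no winning moves.

0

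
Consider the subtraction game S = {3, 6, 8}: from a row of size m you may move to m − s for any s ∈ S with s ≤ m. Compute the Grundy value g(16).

Grundy values for subtraction set {3, 6, 8}:
k:     0  1  2  3  4  5  6  7  8  9 10 11 12 13 14 15 16
g(k):  0  0  0  1  1  1  2  2  2  3  3  0  0  0  1  1  1
So g(16) = 1.

1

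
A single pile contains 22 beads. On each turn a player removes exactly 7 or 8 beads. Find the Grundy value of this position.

Grundy values for subtraction set {7, 8}:
k:     0  1  2  3  4  5  6  7  8  9 10 11 12 13 14 15 16 17 18 19 20 21 22
g(k):  0  0  0  0  0  0  0  1  1  1  1  1  1  1  2  0  0  0  0  0  0  0  1
So g(22) = 1.

1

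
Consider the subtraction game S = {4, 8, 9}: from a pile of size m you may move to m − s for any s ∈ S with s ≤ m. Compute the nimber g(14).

Compute g(0), g(1), … for moves {4, 8, 9}:
k:     0  1  2  3  4  5  6  7  8  9 10 11 12 13 14
g(k):  0  0  0  0  1  1  1  1  2  2  2  2  3  0  0
So g(14) = 0.

0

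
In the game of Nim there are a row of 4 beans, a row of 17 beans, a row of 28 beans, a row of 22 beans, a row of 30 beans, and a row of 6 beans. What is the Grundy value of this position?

7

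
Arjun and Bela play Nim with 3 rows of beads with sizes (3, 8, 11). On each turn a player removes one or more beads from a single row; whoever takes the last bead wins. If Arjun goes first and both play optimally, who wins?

Bela wins

Compute the nim-sum pairwise:
3 ⊕ 8 = 11
11 ⊕ 11 = 0
The nim-sum is 0, so this is a P-position: the player to move is in a losing position under optimal play; Arjun is about to move from it and so loses — Bela wins.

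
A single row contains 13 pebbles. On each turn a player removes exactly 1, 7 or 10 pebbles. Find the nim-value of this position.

3

Grundy values for subtraction set {1, 7, 10}:
g(0) = mex{} = 0
g(1) = mex{0} = 1
g(2) = mex{1} = 0
g(3) = mex{0} = 1
g(4) = mex{1} = 0
g(5) = mex{0} = 1
g(6) = mex{1} = 0
g(7) = mex{0} = 1
g(8) = mex{1} = 0
g(9) = mex{0} = 1
g(10) = mex{0,1} = 2
g(11) = mex{0,1,2} = 3
g(12) = mex{0,1,3} = 2
g(13) = mex{0,1,2} = 3
So g(13) = 3.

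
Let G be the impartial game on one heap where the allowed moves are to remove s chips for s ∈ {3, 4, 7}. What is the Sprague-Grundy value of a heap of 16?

2

Build the Grundy sequence with g(k) = mex{g(k−s) : s ∈ {3, 4, 7}, s ≤ k}:
k:     0  1  2  3  4  5  6  7  8  9 10 11 12 13 14 15 16
g(k):  0  0  0  1  1  1  2  2  2  3  0  0  0  1  1  1  2
So g(16) = 2.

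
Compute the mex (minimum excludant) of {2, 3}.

0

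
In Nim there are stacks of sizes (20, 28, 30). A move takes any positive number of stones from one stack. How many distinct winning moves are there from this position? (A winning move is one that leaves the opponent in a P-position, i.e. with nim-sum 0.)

3

Nim-sum: 20 ^ 28 ^ 30 = 22.
The overall nim-sum is X = 22. A stack of size p has a winning move iff p XOR X < p (reduce it to p XOR X).
  20: 20 XOR 22 = 2 < 20 — winning move (to 2).
  28: 28 XOR 22 = 10 < 28 — winning move (to 10).
  30: 30 XOR 22 = 8 < 30 — winning move (to 8).
That gives 3 winning moves.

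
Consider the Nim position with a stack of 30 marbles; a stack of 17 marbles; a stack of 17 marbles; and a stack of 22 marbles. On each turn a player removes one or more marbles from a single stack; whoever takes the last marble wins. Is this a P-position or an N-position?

N-position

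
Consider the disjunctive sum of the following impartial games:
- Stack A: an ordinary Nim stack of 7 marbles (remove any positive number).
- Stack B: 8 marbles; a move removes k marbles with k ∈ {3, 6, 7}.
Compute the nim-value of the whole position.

5

Stack A is a plain Nim stack of size 7, so its Grundy value is 7.
Build the Grundy sequence for stack B with g(k) = mex{g(k−s) : s ∈ {3, 6, 7}, s ≤ k}:
g(0) = mex{} = 0
g(1) = mex{} = 0
g(2) = mex{} = 0
g(3) = mex{0} = 1
g(4) = mex{0} = 1
g(5) = mex{0} = 1
g(6) = mex{0,1} = 2
g(7) = mex{0,1} = 2
g(8) = mex{0,1} = 2
So g(8) = 2.
By the Sprague-Grundy theorem, the Grundy value of a sum of independent games is the XOR of the component values.
Combined value = 7 ⊕ 2 = 5.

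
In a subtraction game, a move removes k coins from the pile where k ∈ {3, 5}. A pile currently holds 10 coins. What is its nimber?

Compute g(0), g(1), … for moves {3, 5}:
g(0) = mex{} = 0
g(1) = mex{} = 0
g(2) = mex{} = 0
g(3) = mex{0} = 1
g(4) = mex{0} = 1
g(5) = mex{0} = 1
g(6) = mex{0,1} = 2
g(7) = mex{0,1} = 2
g(8) = mex{1} = 0
g(9) = mex{1,2} = 0
g(10) = mex{1,2} = 0
So g(10) = 0.

0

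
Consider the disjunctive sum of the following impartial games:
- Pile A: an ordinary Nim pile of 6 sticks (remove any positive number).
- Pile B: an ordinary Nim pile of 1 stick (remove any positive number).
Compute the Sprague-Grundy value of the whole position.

7

Pile A is a plain Nim pile of size 6, so its Grundy value is 6.
Pile B is a plain Nim pile of size 1, so its Grundy value is 1.
The value of a disjunctive sum is the nim-sum of the parts.
Combined value = 6 XOR 1 = 7.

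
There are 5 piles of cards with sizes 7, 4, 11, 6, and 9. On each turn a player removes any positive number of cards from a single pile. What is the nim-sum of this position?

7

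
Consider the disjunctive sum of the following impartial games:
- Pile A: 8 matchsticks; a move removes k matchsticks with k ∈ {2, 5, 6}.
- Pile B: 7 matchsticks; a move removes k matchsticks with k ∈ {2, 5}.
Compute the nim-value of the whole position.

For pile A, compute g(0), g(1), … with moves {2, 5, 6}:
k:     0  1  2  3  4  5  6  7  8
g(k):  0  0  1  1  0  2  1  3  0
So g(8) = 0.
Grundy values for pile B (subtraction set {2, 5}):
g(0) = mex{} = 0
g(1) = mex{} = 0
g(2) = mex{0} = 1
g(3) = mex{0} = 1
g(4) = mex{1} = 0
g(5) = mex{0,1} = 2
g(6) = mex{0} = 1
g(7) = mex{1,2} = 0
So g(7) = 0.
By the Sprague-Grundy theorem, the Grundy value of a sum of independent games is the XOR of the component values.
Combined value = 0 XOR 0 = 0.

0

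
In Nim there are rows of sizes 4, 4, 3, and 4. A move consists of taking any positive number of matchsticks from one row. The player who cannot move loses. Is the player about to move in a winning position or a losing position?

Winning position

Compute the nim-sum pairwise:
4 ⊕ 4 = 0
0 ⊕ 3 = 3
3 ⊕ 4 = 7
The nim-sum is 7 ≠ 0, so this is an N-position: the player to move can win.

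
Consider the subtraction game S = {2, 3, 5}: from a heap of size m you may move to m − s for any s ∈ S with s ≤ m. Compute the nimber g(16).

Build the Grundy sequence with g(k) = mex{g(k−s) : s ∈ {2, 3, 5}, s ≤ k}:
k:     0  1  2  3  4  5  6  7  8  9 10 11 12 13 14 15 16
g(k):  0  0  1  1  2  2  3  0  0  1  1  2  2  3  0  0  1
So g(16) = 1.

1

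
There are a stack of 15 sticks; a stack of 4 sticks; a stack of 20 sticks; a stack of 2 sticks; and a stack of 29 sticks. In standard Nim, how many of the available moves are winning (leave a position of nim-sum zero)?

Nim-sum: 15 XOR 4 XOR 20 XOR 2 XOR 29 = 0.
The nim-sum is already 0, so every move leaves a nonzero nim-sum — there are no winning moves.

0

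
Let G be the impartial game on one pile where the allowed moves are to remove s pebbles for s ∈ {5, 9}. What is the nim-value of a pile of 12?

2

Build the Grundy sequence with g(k) = mex{g(k−s) : s ∈ {5, 9}, s ≤ k}:
k:     0  1  2  3  4  5  6  7  8  9 10 11 12
g(k):  0  0  0  0  0  1  1  1  1  1  2  2  2
So g(12) = 2.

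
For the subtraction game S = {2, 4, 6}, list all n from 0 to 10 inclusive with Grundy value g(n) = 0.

Grundy values for subtraction set {2, 4, 6}:
g(0) = mex{} = 0
g(1) = mex{} = 0
g(2) = mex{0} = 1
g(3) = mex{0} = 1
g(4) = mex{0,1} = 2
g(5) = mex{0,1} = 2
g(6) = mex{0,1,2} = 3
g(7) = mex{0,1,2} = 3
g(8) = mex{1,2,3} = 0
g(9) = mex{1,2,3} = 0
g(10) = mex{0,2,3} = 1
The P-positions (g = 0) in 0..10 are 0, 1, 8, 9.

0, 1, 8, 9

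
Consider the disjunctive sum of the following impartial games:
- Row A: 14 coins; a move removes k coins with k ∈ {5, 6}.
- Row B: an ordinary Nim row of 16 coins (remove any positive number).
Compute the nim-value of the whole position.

For row A, compute g(0), g(1), … with moves {5, 6}:
k:     0  1  2  3  4  5  6  7  8  9 10 11 12 13 14
g(k):  0  0  0  0  0  1  1  1  1  1  2  0  0  0  0
So g(14) = 0.
Row B is a plain Nim row of size 16, so its Grundy value is 16.
The value of a disjunctive sum is the nim-sum of the parts.
Combined value = 0 ⊕ 16 = 16.

16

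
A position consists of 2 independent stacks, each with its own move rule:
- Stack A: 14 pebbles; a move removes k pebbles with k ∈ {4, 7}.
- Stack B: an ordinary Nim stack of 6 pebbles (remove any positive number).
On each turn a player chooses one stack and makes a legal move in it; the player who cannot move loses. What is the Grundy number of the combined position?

6

For stack A, compute g(0), g(1), … with moves {4, 7}:
g(0) = mex{} = 0
g(1) = mex{} = 0
g(2) = mex{} = 0
g(3) = mex{} = 0
g(4) = mex{0} = 1
g(5) = mex{0} = 1
g(6) = mex{0} = 1
g(7) = mex{0} = 1
g(8) = mex{0,1} = 2
g(9) = mex{0,1} = 2
g(10) = mex{0,1} = 2
g(11) = mex{1} = 0
g(12) = mex{1,2} = 0
g(13) = mex{1,2} = 0
g(14) = mex{1,2} = 0
So g(14) = 0.
Stack B is a plain Nim stack of size 6, so its Grundy value is 6.
By the Sprague-Grundy theorem, the Grundy value of a sum of independent games is the XOR of the component values.
Combined value = 0 ⊕ 6 = 6.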